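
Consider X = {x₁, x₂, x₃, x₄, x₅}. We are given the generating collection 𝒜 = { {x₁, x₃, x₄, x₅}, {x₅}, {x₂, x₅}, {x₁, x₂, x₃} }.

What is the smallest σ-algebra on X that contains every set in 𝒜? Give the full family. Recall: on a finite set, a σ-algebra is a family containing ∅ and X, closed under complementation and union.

|σ(𝒜)| = 16.  σ(𝒜) = { {}, {x₂}, {x₄}, {x₅}, {x₁, x₃}, {x₂, x₄}, {x₂, x₅}, {x₄, x₅}, {x₁, x₂, x₃}, {x₁, x₃, x₄}, {x₁, x₃, x₅}, {x₂, x₄, x₅}, {x₁, x₂, x₃, x₄}, {x₁, x₂, x₃, x₅}, {x₁, x₃, x₄, x₅}, X }

Trace:
Take S₀ = 𝒜 ∪ {∅, X} = { {}, {x₅}, {x₂, x₅}, {x₁, x₂, x₃}, {x₁, x₃, x₄, x₅}, X }.
Round 1: 5 new —
  {x₂}  = ᶜ of {x₁, x₃, x₄, x₅}
  {x₄, x₅}  = ᶜ of {x₁, x₂, x₃}
  {x₁, x₃, x₄}  = ᶜ of {x₂, x₅}
  {x₁, x₂, x₃, x₄}  = ᶜ of {x₅}
  {x₁, x₂, x₃, x₅}  = {x₂, x₅} ∪ {x₁, x₂, x₃}
Round 2: +2 →
  {x₄}  = ᶜ of {x₁, x₂, x₃, x₅}
  {x₂, x₄, x₅}  = {x₂, x₅} ∪ {x₄, x₅}
Round 3: +2 →
  {x₁, x₃}  = ᶜ of {x₂, x₄, x₅}
  {x₂, x₄}  = {x₄} ∪ {x₂}
Round 4. New:
  {x₁, x₃, x₅}  = ᶜ of {x₂, x₄}
Round 5: no new sets; the family is a σ-algebra.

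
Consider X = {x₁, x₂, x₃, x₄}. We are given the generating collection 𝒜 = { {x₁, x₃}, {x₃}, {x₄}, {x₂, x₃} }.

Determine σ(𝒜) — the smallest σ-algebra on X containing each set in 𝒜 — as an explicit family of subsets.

σ(𝒜) = { ∅, {x₁}, {x₂}, {x₃}, {x₄}, {x₁, x₂}, {x₁, x₃}, {x₁, x₄}, {x₂, x₃}, {x₂, x₄}, {x₃, x₄}, {x₁, x₂, x₃}, {x₁, x₂, x₄}, {x₁, x₃, x₄}, {x₂, x₃, x₄}, X }

Check:
Start: 𝒜 ∪ {∅, X} = { ∅, {x₃}, {x₄}, {x₁, x₃}, {x₂, x₃}, X }.
Step 1 adds 7:
  {x₁, x₄}  = ᶜ of {x₂, x₃}
  {x₂, x₄}  = ᶜ of {x₁, x₃}
  {x₃, x₄}  = {x₃} ∪ {x₄}
  {x₁, x₂, x₃}  = ᶜ of {x₄}
  {x₁, x₂, x₄}  = ᶜ of {x₃}
  {x₁, x₃, x₄}  = {x₁, x₃} ∪ {x₄}
  {x₂, x₃, x₄}  = {x₂, x₃} ∪ {x₄}
Step 2. New:
  {x₁}  = ᶜ of {x₂, x₃, x₄}
  {x₂}  = ᶜ of {x₁, x₃, x₄}
  {x₁, x₂}  = ᶜ of {x₃, x₄}
After Step 3 the family is unchanged; done.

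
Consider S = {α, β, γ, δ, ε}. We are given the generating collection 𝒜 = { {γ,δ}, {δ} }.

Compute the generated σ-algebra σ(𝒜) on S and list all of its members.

Initial family (4 sets): { {}, {δ}, {γ,δ}, S }.
Step 1 adds 2:
  {α,β,ε}  = S∖{γ,δ}
  {α,β,γ,ε}  = S∖{δ}
  [6 total]
Step 2 adds 1:
  {α,β,δ,ε}  = {α,β,ε} ∪ {δ}
  [7 total]
Step 3 (1 new):
  {γ}  = S∖{α,β,δ,ε}
  [8 total]
After Step 4 the family is unchanged; done.

|σ(𝒜)| = 8.  σ(𝒜) = { {}, {γ}, {δ}, {γ,δ}, {α,β,ε}, {α,β,γ,ε}, {α,β,δ,ε}, S }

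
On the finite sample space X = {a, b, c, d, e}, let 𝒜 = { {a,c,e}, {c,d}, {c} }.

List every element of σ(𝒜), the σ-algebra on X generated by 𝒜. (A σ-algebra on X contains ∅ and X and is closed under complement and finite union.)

σ(𝒜) = { {}, {b}, {c}, {d}, {a,e}, {b,c}, {b,d}, {c,d}, {a,b,e}, {a,c,e}, {a,d,e}, {b,c,d}, {a,b,c,e}, {a,b,d,e}, {a,c,d,e}, X }

Trace:
Take S₀ = 𝒜 ∪ {∅, X} = { {}, {c}, {c,d}, {a,c,e}, X }.
Pass 1 adds 4:
  {b,d}  = X∖{a,c,e}
  {a,b,e}  = X∖{c,d}
  {a,b,d,e}  = X∖{c}
  {a,c,d,e}  = {c,d} ∪ {a,c,e}
  (now 9)
Pass 2: 3 new —
  {b}  = X∖{a,c,d,e}
  {b,c,d}  = {c,d} ∪ {b,d}
  {a,b,c,e}  = {a,c,e} ∪ {a,b,e}
  (now 12)
Pass 3 adds 3:
  {d}  = X∖{a,b,c,e}
  {a,e}  = X∖{b,c,d}
  {b,c}  = {c} ∪ {b}
  (now 15)
Pass 4. New:
  {a,d,e}  = X∖{b,c}
  (now 16)
Pass 5: closed — nothing new.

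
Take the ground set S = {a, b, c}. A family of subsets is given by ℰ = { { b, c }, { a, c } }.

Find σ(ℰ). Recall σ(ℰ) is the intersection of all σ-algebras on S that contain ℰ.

Start: ℰ ∪ {∅, S} = { {}, { a, c }, { b, c }, S }.
Pass 1 (2 new):
  { a }  = ᶜ of { b, c }
  { b }  = ᶜ of { a, c }
  [6 total]
Pass 2 (1 new):
  { a, b }  = { b } ∪ { a }
  [7 total]
Pass 3: 1 new —
  { c }  = ᶜ of { a, b }
  [8 total]
Pass 4: closed — nothing new.

|σ(ℰ)| = 8.  σ(ℰ) = { {}, { a }, { b }, { c }, { a, b }, { a, c }, { b, c }, S }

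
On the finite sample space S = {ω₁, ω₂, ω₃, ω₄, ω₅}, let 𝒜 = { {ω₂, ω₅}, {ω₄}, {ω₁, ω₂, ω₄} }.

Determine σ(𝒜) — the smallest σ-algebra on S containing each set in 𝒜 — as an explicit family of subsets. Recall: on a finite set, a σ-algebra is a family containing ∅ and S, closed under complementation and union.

σ(𝒜) = { {}, {ω₁}, {ω₂}, {ω₃}, {ω₄}, {ω₅}, {ω₁, ω₂}, {ω₁, ω₃}, {ω₁, ω₄}, {ω₁, ω₅}, {ω₂, ω₃}, {ω₂, ω₄}, {ω₂, ω₅}, {ω₃, ω₄}, {ω₃, ω₅}, {ω₄, ω₅}, {ω₁, ω₂, ω₃}, {ω₁, ω₂, ω₄}, {ω₁, ω₂, ω₅}, {ω₁, ω₃, ω₄}, {ω₁, ω₃, ω₅}, {ω₁, ω₄, ω₅}, {ω₂, ω₃, ω₄}, {ω₂, ω₃, ω₅}, {ω₂, ω₄, ω₅}, {ω₃, ω₄, ω₅}, {ω₁, ω₂, ω₃, ω₄}, {ω₁, ω₂, ω₃, ω₅}, {ω₁, ω₂, ω₄, ω₅}, {ω₁, ω₃, ω₄, ω₅}, {ω₂, ω₃, ω₄, ω₅}, S }

Working:
Seed the family with 𝒜 together with ∅ and S: { {}, {ω₄}, {ω₂, ω₅}, {ω₁, ω₂, ω₄}, S }.
Step 1 (5 new):
  {ω₃, ω₅}  = S∖{ω₁, ω₂, ω₄}
  {ω₁, ω₃, ω₄}  = S∖{ω₂, ω₅}
  {ω₂, ω₄, ω₅}  = {ω₂, ω₅} ∪ {ω₄}
  {ω₁, ω₂, ω₃, ω₅}  = S∖{ω₄}
  {ω₁, ω₂, ω₄, ω₅}  = {ω₂, ω₅} ∪ {ω₁, ω₂, ω₄}
  (now 10)
Step 2. New:
  {ω₃}  = S∖{ω₁, ω₂, ω₄, ω₅}
  {ω₁, ω₃}  = S∖{ω₂, ω₄, ω₅}
  {ω₂, ω₃, ω₅}  = {ω₂, ω₅} ∪ {ω₃, ω₅}
  {ω₃, ω₄, ω₅}  = {ω₄} ∪ {ω₃, ω₅}
  {ω₁, ω₂, ω₃, ω₄}  = {ω₁, ω₂, ω₄} ∪ {ω₁, ω₃, ω₄}
  {ω₁, ω₃, ω₄, ω₅}  = {ω₁, ω₃, ω₄} ∪ {ω₃, ω₅}
  {ω₂, ω₃, ω₄, ω₅}  = {ω₃, ω₅} ∪ {ω₂, ω₄, ω₅}
  (now 17)
Step 3 adds 7:
  {ω₁}  = S∖{ω₂, ω₃, ω₄, ω₅}
  {ω₂}  = S∖{ω₁, ω₃, ω₄, ω₅}
  {ω₅}  = S∖{ω₁, ω₂, ω₃, ω₄}
  {ω₁, ω₂}  = S∖{ω₃, ω₄, ω₅}
  {ω₁, ω₄}  = S∖{ω₂, ω₃, ω₅}
  {ω₃, ω₄}  = {ω₃} ∪ {ω₄}
  {ω₁, ω₃, ω₅}  = {ω₁, ω₃} ∪ {ω₃, ω₅}
  (now 24)
Step 4: 8 new —
  {ω₁, ω₅}  = {ω₅} ∪ {ω₁}
  {ω₂, ω₃}  = {ω₂} ∪ {ω₃}
  {ω₂, ω₄}  = S∖{ω₁, ω₃, ω₅}
  {ω₄, ω₅}  = {ω₅} ∪ {ω₄}
  {ω₁, ω₂, ω₃}  = {ω₁, ω₂} ∪ {ω₃}
  {ω₁, ω₂, ω₅}  = S∖{ω₃, ω₄}
  {ω₁, ω₄, ω₅}  = {ω₅} ∪ {ω₁, ω₄}
  {ω₂, ω₃, ω₄}  = {ω₃, ω₄} ∪ {ω₂}
  (now 32)
Step 5: closed — nothing new.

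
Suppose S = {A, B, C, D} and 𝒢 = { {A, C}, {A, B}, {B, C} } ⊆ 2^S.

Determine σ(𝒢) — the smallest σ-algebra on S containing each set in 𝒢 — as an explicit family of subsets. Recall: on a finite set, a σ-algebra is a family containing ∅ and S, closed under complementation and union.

Start: 𝒢 ∪ {∅, S} = { {}, {A, B}, {A, C}, {B, C}, S }.
Pass 1: 4 new —
  {A, D}  = {B, C}ᶜ
  {B, D}  = {A, C}ᶜ
  {C, D}  = {A, B}ᶜ
  {A, B, C}  = {B, C} ∪ {A, B}
  |family| = 9
Pass 2 adds 4:
  {D}  = {A, B, C}ᶜ
  {A, B, D}  = {A, B} ∪ {A, D}
  {A, C, D}  = {C, D} ∪ {A, D}
  {B, C, D}  = {C, D} ∪ {B, C}
  |family| = 13
Pass 3: 3 new —
  {A}  = {B, C, D}ᶜ
  {B}  = {A, C, D}ᶜ
  {C}  = {A, B, D}ᶜ
  |family| = 16
Pass 4: stable.

|σ(𝒢)| = 16.  σ(𝒢) = { {}, {A}, {B}, {C}, {D}, {A, B}, {A, C}, {A, D}, {B, C}, {B, D}, {C, D}, {A, B, C}, {A, B, D}, {A, C, D}, {B, C, D}, S }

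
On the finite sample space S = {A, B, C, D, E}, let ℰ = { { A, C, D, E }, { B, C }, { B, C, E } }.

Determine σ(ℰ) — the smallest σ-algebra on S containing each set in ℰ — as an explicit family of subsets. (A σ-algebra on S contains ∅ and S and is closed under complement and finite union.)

|σ(ℰ)| = 16.  σ(ℰ) = { {  }, { B }, { C }, { E }, { A, D }, { B, C }, { B, E }, { C, E }, { A, B, D }, { A, C, D }, { A, D, E }, { B, C, E }, { A, B, C, D }, { A, B, D, E }, { A, C, D, E }, S }

Derivation:
Seed the family with ℰ together with ∅ and S: { {  }, { B, C }, { B, C, E }, { A, C, D, E }, S }.
Iteration 1: +3 →
  { B }  = complement { A, C, D, E }
  { A, D }  = complement { B, C, E }
  { A, D, E }  = complement { B, C }
  — 8 sets.
Iteration 2: +3 →
  { A, B, D }  = { B } ∪ { A, D }
  { A, B, C, D }  = { B, C } ∪ { A, D }
  { A, B, D, E }  = { A, D, E } ∪ { B }
  — 11 sets.
Iteration 3 (3 new):
  { C }  = complement { A, B, D, E }
  { E }  = complement { A, B, C, D }
  { C, E }  = complement { A, B, D }
  — 14 sets.
Iteration 4 (2 new):
  { B, E }  = { B } ∪ { E }
  { A, C, D }  = { C } ∪ { A, D }
  — 16 sets.
Iteration 5: closed — nothing new.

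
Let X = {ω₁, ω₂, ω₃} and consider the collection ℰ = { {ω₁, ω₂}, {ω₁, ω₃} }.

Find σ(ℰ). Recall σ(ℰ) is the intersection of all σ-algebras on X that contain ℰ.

Seed the family with ℰ together with ∅ and X: { {}, {ω₁, ω₂}, {ω₁, ω₃}, X }.
Round 1 (2 new):
  {ω₂}  = ᶜ of {ω₁, ω₃}
  {ω₃}  = ᶜ of {ω₁, ω₂}
  |family| = 6
Round 2. New:
  {ω₂, ω₃}  = {ω₃} ∪ {ω₂}
  |family| = 7
Round 3 adds 1:
  {ω₁}  = ᶜ of {ω₂, ω₃}
  |family| = 8
Round 4 adds nothing — fixpoint reached.

|σ(ℰ)| = 8.  σ(ℰ) = { {}, {ω₁}, {ω₂}, {ω₃}, {ω₁, ω₂}, {ω₁, ω₃}, {ω₂, ω₃}, X }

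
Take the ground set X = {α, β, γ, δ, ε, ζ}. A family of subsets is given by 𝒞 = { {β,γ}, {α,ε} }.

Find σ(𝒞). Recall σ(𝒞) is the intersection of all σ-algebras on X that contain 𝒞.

σ(𝒞) = { {}, {α,ε}, {β,γ}, {δ,ζ}, {α,β,γ,ε}, {α,δ,ε,ζ}, {β,γ,δ,ζ}, X }

Derivation:
Seed the family with 𝒞 together with ∅ and X: { {}, {α,ε}, {β,γ}, X }.
Step 1: +3 →
  {α,β,γ,ε}  = {α,ε} ∪ {β,γ}
  {α,δ,ε,ζ}  = X∖{β,γ}
  {β,γ,δ,ζ}  = X∖{α,ε}
  [7 total]
Step 2: +1 →
  {δ,ζ}  = X∖{α,β,γ,ε}
  [8 total]
Step 3: no new sets; the family is a σ-algebra.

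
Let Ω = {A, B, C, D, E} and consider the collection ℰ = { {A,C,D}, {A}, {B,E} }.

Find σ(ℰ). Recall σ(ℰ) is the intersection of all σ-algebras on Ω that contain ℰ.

Take S₀ = ℰ ∪ {∅, Ω} = { {}, {A}, {B,E}, {A,C,D}, Ω }.
Iteration 1 (2 new):
  {A,B,E}  = {B,E} ∪ {A}
  {B,C,D,E}  = ᶜ of {A}
  (now 7)
Iteration 2 (1 new):
  {C,D}  = ᶜ of {A,B,E}
  (now 8)
Iteration 3: no new sets; the family is a σ-algebra.

Hence σ(ℰ) has 8 members: { {}, {A}, {B,E}, {C,D}, {A,B,E}, {A,C,D}, {B,C,D,E}, Ω }.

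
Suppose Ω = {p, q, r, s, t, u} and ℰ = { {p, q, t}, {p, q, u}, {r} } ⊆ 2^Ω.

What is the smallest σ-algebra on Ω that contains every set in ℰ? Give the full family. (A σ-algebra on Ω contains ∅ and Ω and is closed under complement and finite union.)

|σ(ℰ)| = 32.  σ(ℰ) = { {}, {r}, {s}, {t}, {u}, {p, q}, {r, s}, {r, t}, {r, u}, {s, t}, {s, u}, {t, u}, {p, q, r}, {p, q, s}, {p, q, t}, {p, q, u}, {r, s, t}, {r, s, u}, {r, t, u}, {s, t, u}, {p, q, r, s}, {p, q, r, t}, {p, q, r, u}, {p, q, s, t}, {p, q, s, u}, {p, q, t, u}, {r, s, t, u}, {p, q, r, s, t}, {p, q, r, s, u}, {p, q, r, t, u}, {p, q, s, t, u}, Ω }

Check:
Seed the family with ℰ together with ∅ and Ω: { {}, {r}, {p, q, t}, {p, q, u}, Ω }.
Pass 1 (6 new):
  {r, s, t}  = complement {p, q, u}
  {r, s, u}  = complement {p, q, t}
  {p, q, r, t}  = {r} ∪ {p, q, t}
  {p, q, r, u}  = {r} ∪ {p, q, u}
  {p, q, t, u}  = {p, q, t} ∪ {p, q, u}
  {p, q, s, t, u}  = complement {r}
Pass 2: +7 →
  {r, s}  = complement {p, q, t, u}
  {s, t}  = complement {p, q, r, u}
  {s, u}  = complement {p, q, r, t}
  {r, s, t, u}  = {r, s, t} ∪ {r, s, u}
  {p, q, r, s, t}  = {r, s, t} ∪ {p, q, t}
  {p, q, r, s, u}  = {p, q, r, u} ∪ {r, s, u}
  {p, q, r, t, u}  = {p, q, r, u} ∪ {p, q, t}
Pass 3. New:
  {s}  = complement {p, q, r, t, u}
  {t}  = complement {p, q, r, s, u}
  {u}  = complement {p, q, r, s, t}
  {p, q}  = complement {r, s, t, u}
  {s, t, u}  = {s, t} ∪ {s, u}
  {p, q, s, t}  = {s, t} ∪ {p, q, t}
  {p, q, s, u}  = {p, q, u} ∪ {s, u}
Pass 4. New:
  {r, t}  = complement {p, q, s, u}
  {r, u}  = complement {p, q, s, t}
  {t, u}  = {u} ∪ {t}
  {p, q, r}  = complement {s, t, u}
  {p, q, s}  = {p, q} ∪ {s}
  {p, q, r, s}  = {r, s} ∪ {p, q}
Pass 5 (1 new):
  {r, t, u}  = complement {p, q, s}
Pass 6: stable.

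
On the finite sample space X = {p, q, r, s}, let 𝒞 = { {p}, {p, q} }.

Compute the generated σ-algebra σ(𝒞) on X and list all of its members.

Begin from { {}, {p}, {p, q}, X } (that is, 𝒞 plus ∅ and X).
Step 1 (2 new):
  {r, s}  = complement {p, q}
  {q, r, s}  = complement {p}
Step 2: +1 →
  {p, r, s}  = {r, s} ∪ {p}
Step 3: 1 new —
  {q}  = complement {p, r, s}
Step 4 adds nothing — fixpoint reached.

Therefore σ(𝒞) = { {}, {p}, {q}, {p, q}, {r, s}, {p, r, s}, {q, r, s}, X } (|σ(𝒞)| = 8).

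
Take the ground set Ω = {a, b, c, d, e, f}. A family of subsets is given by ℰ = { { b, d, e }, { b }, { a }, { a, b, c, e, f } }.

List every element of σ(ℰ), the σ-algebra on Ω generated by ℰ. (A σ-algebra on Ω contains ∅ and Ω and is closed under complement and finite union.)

σ(ℰ) (32 sets): { {}, { a }, { b }, { d }, { e }, { a, b }, { a, d }, { a, e }, { b, d }, { b, e }, { c, f }, { d, e }, { a, b, d }, { a, b, e }, { a, c, f }, { a, d, e }, { b, c, f }, { b, d, e }, { c, d, f }, { c, e, f }, { a, b, c, f }, { a, b, d, e }, { a, c, d, f }, { a, c, e, f }, { b, c, d, f }, { b, c, e, f }, { c, d, e, f }, { a, b, c, d, f }, { a, b, c, e, f }, { a, c, d, e, f }, { b, c, d, e, f }, Ω }

Working:
Begin from { {}, { a }, { b }, { b, d, e }, { a, b, c, e, f }, Ω } (that is, ℰ plus ∅ and Ω).
Step 1: 6 new —
  { d }  = { a, b, c, e, f }ᶜ
  { a, b }  = { b } ∪ { a }
  { a, c, f }  = { b, d, e }ᶜ
  { a, b, d, e }  = { b, d, e } ∪ { a }
  { a, c, d, e, f }  = { b }ᶜ
  { b, c, d, e, f }  = { a }ᶜ
  (now 12)
Step 2 adds 7:
  { a, d }  = { d } ∪ { a }
  { b, d }  = { b } ∪ { d }
  { c, f }  = { a, b, d, e }ᶜ
  { a, b, d }  = { a, b } ∪ { d }
  { a, b, c, f }  = { a, b } ∪ { a, c, f }
  { a, c, d, f }  = { a, c, f } ∪ { d }
  { c, d, e, f }  = { a, b }ᶜ
  (now 19)
Step 3: 9 new —
  { b, e }  = { a, c, d, f }ᶜ
  { d, e }  = { a, b, c, f }ᶜ
  { b, c, f }  = { b } ∪ { c, f }
  { c, d, f }  = { c, f } ∪ { d }
  { c, e, f }  = { a, b, d }ᶜ
  { a, c, e, f }  = { b, d }ᶜ
  { b, c, d, f }  = { b, d } ∪ { c, f }
  { b, c, e, f }  = { a, d }ᶜ
  { a, b, c, d, f }  = { a, c, f } ∪ { b, d }
  (now 28)
Step 4. New:
  { e }  = { a, b, c, d, f }ᶜ
  { a, e }  = { b, c, d, f }ᶜ
  { a, b, e }  = { c, d, f }ᶜ
  { a, d, e }  = { b, c, f }ᶜ
  (now 32)
Step 5: stable.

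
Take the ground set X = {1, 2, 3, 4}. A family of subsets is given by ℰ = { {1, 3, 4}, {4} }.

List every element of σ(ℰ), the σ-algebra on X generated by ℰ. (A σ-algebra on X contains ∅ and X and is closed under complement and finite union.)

σ(ℰ) = { ∅, {2}, {4}, {1, 3}, {2, 4}, {1, 2, 3}, {1, 3, 4}, X }

Derivation:
Initial family (4 sets): { ∅, {4}, {1, 3, 4}, X }.
Step 1. New:
  {2}  = {1, 3, 4}ᶜ
  {1, 2, 3}  = {4}ᶜ
  (now 6)
Step 2. New:
  {2, 4}  = {4} ∪ {2}
  (now 7)
Step 3 adds 1:
  {1, 3}  = {2, 4}ᶜ
  (now 8)
Step 4: closed — nothing new.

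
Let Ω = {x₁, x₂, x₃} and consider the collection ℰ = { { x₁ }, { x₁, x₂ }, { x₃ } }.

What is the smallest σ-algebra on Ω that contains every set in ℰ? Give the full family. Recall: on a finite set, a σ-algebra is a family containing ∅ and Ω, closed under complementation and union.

Take S₀ = ℰ ∪ {∅, Ω} = { ∅, { x₁ }, { x₃ }, { x₁, x₂ }, Ω }.
Step 1: 2 new —
  { x₁, x₃ }  = { x₃ } ∪ { x₁ }
  { x₂, x₃ }  = ᶜ of { x₁ }
  |family| = 7
Step 2 adds 1:
  { x₂ }  = ᶜ of { x₁, x₃ }
  |family| = 8
Step 3 adds nothing — fixpoint reached.

|σ(ℰ)| = 8.  σ(ℰ) = { ∅, { x₁ }, { x₂ }, { x₃ }, { x₁, x₂ }, { x₁, x₃ }, { x₂, x₃ }, Ω }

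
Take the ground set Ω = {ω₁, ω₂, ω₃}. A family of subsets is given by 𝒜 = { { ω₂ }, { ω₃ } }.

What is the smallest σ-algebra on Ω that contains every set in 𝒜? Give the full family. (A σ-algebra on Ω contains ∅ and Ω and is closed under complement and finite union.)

Seed the family with 𝒜 together with ∅ and Ω: { ∅, { ω₂ }, { ω₃ }, Ω }.
Iteration 1 adds 3:
  { ω₁, ω₂ }  = { ω₃ }ᶜ
  { ω₁, ω₃ }  = { ω₂ }ᶜ
  { ω₂, ω₃ }  = { ω₃ } ∪ { ω₂ }
  [7 total]
Iteration 2 adds 1:
  { ω₁ }  = { ω₂, ω₃ }ᶜ
  [8 total]
Iteration 3 adds nothing — fixpoint reached.

σ(𝒜) = { ∅, { ω₁ }, { ω₂ }, { ω₃ }, { ω₁, ω₂ }, { ω₁, ω₃ }, { ω₂, ω₃ }, Ω }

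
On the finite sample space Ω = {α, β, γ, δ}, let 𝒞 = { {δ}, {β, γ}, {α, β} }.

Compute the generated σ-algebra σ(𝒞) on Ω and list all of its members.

|σ(𝒞)| = 16.  σ(𝒞) = { {}, {α}, {β}, {γ}, {δ}, {α, β}, {α, γ}, {α, δ}, {β, γ}, {β, δ}, {γ, δ}, {α, β, γ}, {α, β, δ}, {α, γ, δ}, {β, γ, δ}, Ω }

Trace:
Start: 𝒞 ∪ {∅, Ω} = { {}, {δ}, {α, β}, {β, γ}, Ω }.
Step 1: 5 new —
  {α, δ}  = Ω∖{β, γ}
  {γ, δ}  = Ω∖{α, β}
  {α, β, γ}  = Ω∖{δ}
  {α, β, δ}  = {α, β} ∪ {δ}
  {β, γ, δ}  = {β, γ} ∪ {δ}
  (now 10)
Step 2: +3 →
  {α}  = Ω∖{β, γ, δ}
  {γ}  = Ω∖{α, β, δ}
  {α, γ, δ}  = {γ, δ} ∪ {α, δ}
  (now 13)
Step 3 adds 2:
  {β}  = Ω∖{α, γ, δ}
  {α, γ}  = {γ} ∪ {α}
  (now 15)
Step 4 (1 new):
  {β, δ}  = Ω∖{α, γ}
  (now 16)
Step 5: already closed under ᶜ and ∪.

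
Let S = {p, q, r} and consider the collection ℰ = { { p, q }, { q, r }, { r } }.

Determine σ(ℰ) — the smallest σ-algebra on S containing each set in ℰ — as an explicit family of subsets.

|σ(ℰ)| = 8.  σ(ℰ) = { {  }, { p }, { q }, { r }, { p, q }, { p, r }, { q, r }, S }

Trace:
Begin from { {  }, { r }, { p, q }, { q, r }, S } (that is, ℰ plus ∅ and S).
Round 1. New:
  { p }  = ᶜ of { q, r }
  [6 total]
Round 2 (1 new):
  { p, r }  = { r } ∪ { p }
  [7 total]
Round 3: 1 new —
  { q }  = ᶜ of { p, r }
  [8 total]
Round 4: no new sets; the family is a σ-algebra.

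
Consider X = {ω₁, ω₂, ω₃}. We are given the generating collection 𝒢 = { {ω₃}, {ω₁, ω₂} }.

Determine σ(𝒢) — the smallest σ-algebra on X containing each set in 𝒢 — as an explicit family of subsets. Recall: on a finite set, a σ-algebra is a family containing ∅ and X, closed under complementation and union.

σ(𝒢) (4 sets): { {}, {ω₃}, {ω₁, ω₂}, X }

Derivation:
Initial family (4 sets): { {}, {ω₃}, {ω₁, ω₂}, X }.
Step 1: closed — nothing new.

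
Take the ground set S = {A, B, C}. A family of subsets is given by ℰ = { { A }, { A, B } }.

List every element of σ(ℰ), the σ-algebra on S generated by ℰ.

σ(ℰ) (8 sets): { {}, { A }, { B }, { C }, { A, B }, { A, C }, { B, C }, S }

Derivation:
Initial family (4 sets): { {}, { A }, { A, B }, S }.
Iteration 1: 2 new —
  { C }  = complement { A, B }
  { B, C }  = complement { A }
  (now 6)
Iteration 2. New:
  { A, C }  = { C } ∪ { A }
  (now 7)
Iteration 3: 1 new —
  { B }  = complement { A, C }
  (now 8)
Iteration 4: no new sets; the family is a σ-algebra.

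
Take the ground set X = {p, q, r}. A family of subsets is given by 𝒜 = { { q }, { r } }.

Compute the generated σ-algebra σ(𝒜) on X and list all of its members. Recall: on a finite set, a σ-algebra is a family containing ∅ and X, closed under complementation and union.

|σ(𝒜)| = 8.  σ(𝒜) = { {}, { p }, { q }, { r }, { p, q }, { p, r }, { q, r }, X }

Working:
Begin from { {}, { q }, { r }, X } (that is, 𝒜 plus ∅ and X).
Round 1: +3 →
  { p, q }  = { r }ᶜ
  { p, r }  = { q }ᶜ
  { q, r }  = { r } ∪ { q }
  — 7 sets.
Round 2. New:
  { p }  = { q, r }ᶜ
  — 8 sets.
Round 3 adds nothing — fixpoint reached.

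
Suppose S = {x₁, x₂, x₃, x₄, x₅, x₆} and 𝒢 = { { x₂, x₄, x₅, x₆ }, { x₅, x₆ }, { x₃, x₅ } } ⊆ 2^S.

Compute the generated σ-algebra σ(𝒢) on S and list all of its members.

Begin from { {  }, { x₃, x₅ }, { x₅, x₆ }, { x₂, x₄, x₅, x₆ }, S } (that is, 𝒢 plus ∅ and S).
Step 1 (5 new):
  { x₁, x₃ }  = ᶜ of { x₂, x₄, x₅, x₆ }
  { x₃, x₅, x₆ }  = { x₅, x₆ } ∪ { x₃, x₅ }
  { x₁, x₂, x₃, x₄ }  = ᶜ of { x₅, x₆ }
  { x₁, x₂, x₄, x₆ }  = ᶜ of { x₃, x₅ }
  { x₂, x₃, x₄, x₅, x₆ }  = { x₂, x₄, x₅, x₆ } ∪ { x₃, x₅ }
  — 10 sets.
Step 2 adds 7:
  { x₁ }  = ᶜ of { x₂, x₃, x₄, x₅, x₆ }
  { x₁, x₂, x₄ }  = ᶜ of { x₃, x₅, x₆ }
  { x₁, x₃, x₅ }  = { x₁, x₃ } ∪ { x₃, x₅ }
  { x₁, x₃, x₅, x₆ }  = { x₅, x₆ } ∪ { x₁, x₃ }
  { x₁, x₂, x₃, x₄, x₅ }  = { x₃, x₅ } ∪ { x₁, x₂, x₃, x₄ }
  { x₁, x₂, x₃, x₄, x₆ }  = { x₁, x₂, x₄, x₆ } ∪ { x₁, x₃ }
  { x₁, x₂, x₄, x₅, x₆ }  = { x₁, x₂, x₄, x₆ } ∪ { x₅, x₆ }
  — 17 sets.
Step 3. New:
  { x₃ }  = ᶜ of { x₁, x₂, x₄, x₅, x₆ }
  { x₅ }  = ᶜ of { x₁, x₂, x₃, x₄, x₆ }
  { x₆ }  = ᶜ of { x₁, x₂, x₃, x₄, x₅ }
  { x₂, x₄ }  = ᶜ of { x₁, x₃, x₅, x₆ }
  { x₁, x₅, x₆ }  = { x₅, x₆ } ∪ { x₁ }
  { x₂, x₄, x₆ }  = ᶜ of { x₁, x₃, x₅ }
  — 23 sets.
Step 4 (9 new):
  { x₁, x₅ }  = { x₅ } ∪ { x₁ }
  { x₁, x₆ }  = { x₆ } ∪ { x₁ }
  { x₃, x₆ }  = { x₆ } ∪ { x₃ }
  { x₁, x₃, x₆ }  = { x₆ } ∪ { x₁, x₃ }
  { x₂, x₃, x₄ }  = ᶜ of { x₁, x₅, x₆ }
  { x₂, x₄, x₅ }  = { x₅ } ∪ { x₂, x₄ }
  { x₁, x₂, x₄, x₅ }  = { x₁, x₂, x₄ } ∪ { x₅ }
  { x₂, x₃, x₄, x₅ }  = { x₃, x₅ } ∪ { x₂, x₄ }
  { x₂, x₃, x₄, x₆ }  = { x₂, x₄, x₆ } ∪ { x₃ }
  — 32 sets.
Step 5: already closed under ᶜ and ∪.

σ(𝒢) = { {  }, { x₁ }, { x₃ }, { x₅ }, { x₆ }, { x₁, x₃ }, { x₁, x₅ }, { x₁, x₆ }, { x₂, x₄ }, { x₃, x₅ }, { x₃, x₆ }, { x₅, x₆ }, { x₁, x₂, x₄ }, { x₁, x₃, x₅ }, { x₁, x₃, x₆ }, { x₁, x₅, x₆ }, { x₂, x₃, x₄ }, { x₂, x₄, x₅ }, { x₂, x₄, x₆ }, { x₃, x₅, x₆ }, { x₁, x₂, x₃, x₄ }, { x₁, x₂, x₄, x₅ }, { x₁, x₂, x₄, x₆ }, { x₁, x₃, x₅, x₆ }, { x₂, x₃, x₄, x₅ }, { x₂, x₃, x₄, x₆ }, { x₂, x₄, x₅, x₆ }, { x₁, x₂, x₃, x₄, x₅ }, { x₁, x₂, x₃, x₄, x₆ }, { x₁, x₂, x₄, x₅, x₆ }, { x₂, x₃, x₄, x₅, x₆ }, S }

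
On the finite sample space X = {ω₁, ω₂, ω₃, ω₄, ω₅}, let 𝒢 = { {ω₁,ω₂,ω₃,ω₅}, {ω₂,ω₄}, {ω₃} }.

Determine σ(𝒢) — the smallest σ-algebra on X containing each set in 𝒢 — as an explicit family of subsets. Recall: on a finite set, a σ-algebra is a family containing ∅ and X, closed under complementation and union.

σ(𝒢) = { {}, {ω₂}, {ω₃}, {ω₄}, {ω₁,ω₅}, {ω₂,ω₃}, {ω₂,ω₄}, {ω₃,ω₄}, {ω₁,ω₂,ω₅}, {ω₁,ω₃,ω₅}, {ω₁,ω₄,ω₅}, {ω₂,ω₃,ω₄}, {ω₁,ω₂,ω₃,ω₅}, {ω₁,ω₂,ω₄,ω₅}, {ω₁,ω₃,ω₄,ω₅}, X }

Trace:
Begin from { {}, {ω₃}, {ω₂,ω₄}, {ω₁,ω₂,ω₃,ω₅}, X } (that is, 𝒢 plus ∅ and X).
Step 1. New:
  {ω₄}  = {ω₁,ω₂,ω₃,ω₅}ᶜ
  {ω₁,ω₃,ω₅}  = {ω₂,ω₄}ᶜ
  {ω₂,ω₃,ω₄}  = {ω₃} ∪ {ω₂,ω₄}
  {ω₁,ω₂,ω₄,ω₅}  = {ω₃}ᶜ
  (now 9)
Step 2 adds 3:
  {ω₁,ω₅}  = {ω₂,ω₃,ω₄}ᶜ
  {ω₃,ω₄}  = {ω₃} ∪ {ω₄}
  {ω₁,ω₃,ω₄,ω₅}  = {ω₁,ω₃,ω₅} ∪ {ω₄}
  (now 12)
Step 3. New:
  {ω₂}  = {ω₁,ω₃,ω₄,ω₅}ᶜ
  {ω₁,ω₂,ω₅}  = {ω₃,ω₄}ᶜ
  {ω₁,ω₄,ω₅}  = {ω₁,ω₅} ∪ {ω₄}
  (now 15)
Step 4: 1 new —
  {ω₂,ω₃}  = {ω₁,ω₄,ω₅}ᶜ
  (now 16)
Step 5: no new sets; the family is a σ-algebra.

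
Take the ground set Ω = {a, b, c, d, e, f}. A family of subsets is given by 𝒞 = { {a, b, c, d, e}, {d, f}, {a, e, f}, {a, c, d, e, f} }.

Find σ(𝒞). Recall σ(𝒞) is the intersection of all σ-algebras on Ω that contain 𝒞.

|σ(𝒞)| = 32.  σ(𝒞) = { {}, {b}, {c}, {d}, {f}, {a, e}, {b, c}, {b, d}, {b, f}, {c, d}, {c, f}, {d, f}, {a, b, e}, {a, c, e}, {a, d, e}, {a, e, f}, {b, c, d}, {b, c, f}, {b, d, f}, {c, d, f}, {a, b, c, e}, {a, b, d, e}, {a, b, e, f}, {a, c, d, e}, {a, c, e, f}, {a, d, e, f}, {b, c, d, f}, {a, b, c, d, e}, {a, b, c, e, f}, {a, b, d, e, f}, {a, c, d, e, f}, Ω }

Working:
Begin from { {}, {d, f}, {a, e, f}, {a, b, c, d, e}, {a, c, d, e, f}, Ω } (that is, 𝒞 plus ∅ and Ω).
Round 1 adds 5:
  {b}  = {a, c, d, e, f}ᶜ
  {f}  = {a, b, c, d, e}ᶜ
  {b, c, d}  = {a, e, f}ᶜ
  {a, b, c, e}  = {d, f}ᶜ
  {a, d, e, f}  = {a, e, f} ∪ {d, f}
  — 11 sets.
Round 2. New:
  {b, c}  = {a, d, e, f}ᶜ
  {b, f}  = {b} ∪ {f}
  {b, d, f}  = {b} ∪ {d, f}
  {a, b, e, f}  = {b} ∪ {a, e, f}
  {b, c, d, f}  = {b, c, d} ∪ {f}
  {a, b, c, e, f}  = {f} ∪ {a, b, c, e}
  {a, b, d, e, f}  = {a, d, e, f} ∪ {b}
  — 18 sets.
Round 3 adds 7:
  {c}  = {a, b, d, e, f}ᶜ
  {d}  = {a, b, c, e, f}ᶜ
  {a, e}  = {b, c, d, f}ᶜ
  {c, d}  = {a, b, e, f}ᶜ
  {a, c, e}  = {b, d, f}ᶜ
  {b, c, f}  = {b, c} ∪ {b, f}
  {a, c, d, e}  = {b, f}ᶜ
  — 25 sets.
Round 4: 6 new —
  {b, d}  = {b} ∪ {d}
  {c, f}  = {f} ∪ {c}
  {a, b, e}  = {b} ∪ {a, e}
  {a, d, e}  = {b, c, f}ᶜ
  {c, d, f}  = {c, d} ∪ {f}
  {a, c, e, f}  = {a, c, e} ∪ {f}
  — 31 sets.
Round 5 adds 1:
  {a, b, d, e}  = {c, f}ᶜ
  — 32 sets.
After Round 6 the family is unchanged; done.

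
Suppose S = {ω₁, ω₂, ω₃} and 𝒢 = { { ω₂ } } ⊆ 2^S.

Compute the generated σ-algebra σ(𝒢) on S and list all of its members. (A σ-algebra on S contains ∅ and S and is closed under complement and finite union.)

Seed the family with 𝒢 together with ∅ and S: { ∅, { ω₂ }, S }.
Iteration 1. New:
  { ω₁, ω₃ }  = S∖{ ω₂ }
  (now 4)
Iteration 2: closed — nothing new.

Therefore σ(𝒢) = { ∅, { ω₂ }, { ω₁, ω₃ }, S } (|σ(𝒢)| = 4).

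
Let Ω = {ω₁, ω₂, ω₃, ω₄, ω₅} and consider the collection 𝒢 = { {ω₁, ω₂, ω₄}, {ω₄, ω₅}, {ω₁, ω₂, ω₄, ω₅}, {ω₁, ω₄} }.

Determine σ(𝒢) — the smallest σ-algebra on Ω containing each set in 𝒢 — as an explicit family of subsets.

σ(𝒢) (32 sets): { ∅, {ω₁}, {ω₂}, {ω₃}, {ω₄}, {ω₅}, {ω₁, ω₂}, {ω₁, ω₃}, {ω₁, ω₄}, {ω₁, ω₅}, {ω₂, ω₃}, {ω₂, ω₄}, {ω₂, ω₅}, {ω₃, ω₄}, {ω₃, ω₅}, {ω₄, ω₅}, {ω₁, ω₂, ω₃}, {ω₁, ω₂, ω₄}, {ω₁, ω₂, ω₅}, {ω₁, ω₃, ω₄}, {ω₁, ω₃, ω₅}, {ω₁, ω₄, ω₅}, {ω₂, ω₃, ω₄}, {ω₂, ω₃, ω₅}, {ω₂, ω₄, ω₅}, {ω₃, ω₄, ω₅}, {ω₁, ω₂, ω₃, ω₄}, {ω₁, ω₂, ω₃, ω₅}, {ω₁, ω₂, ω₄, ω₅}, {ω₁, ω₃, ω₄, ω₅}, {ω₂, ω₃, ω₄, ω₅}, Ω }

Derivation:
Begin from { ∅, {ω₁, ω₄}, {ω₄, ω₅}, {ω₁, ω₂, ω₄}, {ω₁, ω₂, ω₄, ω₅}, Ω } (that is, 𝒢 plus ∅ and Ω).
Iteration 1: +5 →
  {ω₃}  = Ω∖{ω₁, ω₂, ω₄, ω₅}
  {ω₃, ω₅}  = Ω∖{ω₁, ω₂, ω₄}
  {ω₁, ω₂, ω₃}  = Ω∖{ω₄, ω₅}
  {ω₁, ω₄, ω₅}  = {ω₄, ω₅} ∪ {ω₁, ω₄}
  {ω₂, ω₃, ω₅}  = Ω∖{ω₁, ω₄}
Iteration 2. New:
  {ω₂, ω₃}  = Ω∖{ω₁, ω₄, ω₅}
  {ω₁, ω₃, ω₄}  = {ω₃} ∪ {ω₁, ω₄}
  {ω₃, ω₄, ω₅}  = {ω₄, ω₅} ∪ {ω₃}
  {ω₁, ω₂, ω₃, ω₄}  = {ω₁, ω₂, ω₃} ∪ {ω₁, ω₂, ω₄}
  {ω₁, ω₂, ω₃, ω₅}  = {ω₁, ω₂, ω₃} ∪ {ω₂, ω₃, ω₅}
  {ω₁, ω₃, ω₄, ω₅}  = {ω₁, ω₄, ω₅} ∪ {ω₃}
  {ω₂, ω₃, ω₄, ω₅}  = {ω₄, ω₅} ∪ {ω₂, ω₃, ω₅}
Iteration 3 (6 new):
  {ω₁}  = Ω∖{ω₂, ω₃, ω₄, ω₅}
  {ω₂}  = Ω∖{ω₁, ω₃, ω₄, ω₅}
  {ω₄}  = Ω∖{ω₁, ω₂, ω₃, ω₅}
  {ω₅}  = Ω∖{ω₁, ω₂, ω₃, ω₄}
  {ω₁, ω₂}  = Ω∖{ω₃, ω₄, ω₅}
  {ω₂, ω₅}  = Ω∖{ω₁, ω₃, ω₄}
Iteration 4. New:
  {ω₁, ω₃}  = {ω₃} ∪ {ω₁}
  {ω₁, ω₅}  = {ω₅} ∪ {ω₁}
  {ω₂, ω₄}  = {ω₂} ∪ {ω₄}
  {ω₃, ω₄}  = {ω₃} ∪ {ω₄}
  {ω₁, ω₂, ω₅}  = {ω₂, ω₅} ∪ {ω₁, ω₂}
  {ω₁, ω₃, ω₅}  = {ω₃, ω₅} ∪ {ω₁}
  {ω₂, ω₃, ω₄}  = {ω₂, ω₃} ∪ {ω₄}
  {ω₂, ω₄, ω₅}  = {ω₂, ω₅} ∪ {ω₄, ω₅}
Iteration 5: stable.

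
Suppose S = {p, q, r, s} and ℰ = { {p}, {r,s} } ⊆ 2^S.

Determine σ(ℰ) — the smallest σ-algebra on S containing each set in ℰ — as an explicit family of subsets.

Initial family (4 sets): { {}, {p}, {r,s}, S }.
Iteration 1 (3 new):
  {p,q}  = ᶜ of {r,s}
  {p,r,s}  = {r,s} ∪ {p}
  {q,r,s}  = ᶜ of {p}
Iteration 2. New:
  {q}  = ᶜ of {p,r,s}
Iteration 3: closed — nothing new.

|σ(ℰ)| = 8.  σ(ℰ) = { {}, {p}, {q}, {p,q}, {r,s}, {p,r,s}, {q,r,s}, S }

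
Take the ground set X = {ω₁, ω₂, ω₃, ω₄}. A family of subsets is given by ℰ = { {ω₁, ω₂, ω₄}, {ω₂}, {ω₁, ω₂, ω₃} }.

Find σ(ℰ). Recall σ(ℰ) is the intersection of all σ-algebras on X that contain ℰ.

Begin from { {}, {ω₂}, {ω₁, ω₂, ω₃}, {ω₁, ω₂, ω₄}, X } (that is, ℰ plus ∅ and X).
Iteration 1 adds 3:
  {ω₃}  = {ω₁, ω₂, ω₄}ᶜ
  {ω₄}  = {ω₁, ω₂, ω₃}ᶜ
  {ω₁, ω₃, ω₄}  = {ω₂}ᶜ
  (now 8)
Iteration 2: +3 →
  {ω₂, ω₃}  = {ω₃} ∪ {ω₂}
  {ω₂, ω₄}  = {ω₄} ∪ {ω₂}
  {ω₃, ω₄}  = {ω₄} ∪ {ω₃}
  (now 11)
Iteration 3 (4 new):
  {ω₁, ω₂}  = {ω₃, ω₄}ᶜ
  {ω₁, ω₃}  = {ω₂, ω₄}ᶜ
  {ω₁, ω₄}  = {ω₂, ω₃}ᶜ
  {ω₂, ω₃, ω₄}  = {ω₃} ∪ {ω₂, ω₄}
  (now 15)
Iteration 4 (1 new):
  {ω₁}  = {ω₂, ω₃, ω₄}ᶜ
  (now 16)
Iteration 5: stable.

σ(ℰ) = { {}, {ω₁}, {ω₂}, {ω₃}, {ω₄}, {ω₁, ω₂}, {ω₁, ω₃}, {ω₁, ω₄}, {ω₂, ω₃}, {ω₂, ω₄}, {ω₃, ω₄}, {ω₁, ω₂, ω₃}, {ω₁, ω₂, ω₄}, {ω₁, ω₃, ω₄}, {ω₂, ω₃, ω₄}, X }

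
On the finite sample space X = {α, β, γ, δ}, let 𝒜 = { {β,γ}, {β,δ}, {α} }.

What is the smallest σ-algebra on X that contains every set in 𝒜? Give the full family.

Start: 𝒜 ∪ {∅, X} = { {}, {α}, {β,γ}, {β,δ}, X }.
Round 1: 5 new —
  {α,γ}  = complement {β,δ}
  {α,δ}  = complement {β,γ}
  {α,β,γ}  = {β,γ} ∪ {α}
  {α,β,δ}  = {β,δ} ∪ {α}
  {β,γ,δ}  = complement {α}
  — 10 sets.
Round 2 (3 new):
  {γ}  = complement {α,β,δ}
  {δ}  = complement {α,β,γ}
  {α,γ,δ}  = {α,δ} ∪ {α,γ}
  — 13 sets.
Round 3. New:
  {β}  = complement {α,γ,δ}
  {γ,δ}  = {γ} ∪ {δ}
  — 15 sets.
Round 4. New:
  {α,β}  = complement {γ,δ}
  — 16 sets.
Round 5: already closed under ᶜ and ∪.

Therefore σ(𝒜) = { {}, {α}, {β}, {γ}, {δ}, {α,β}, {α,γ}, {α,δ}, {β,γ}, {β,δ}, {γ,δ}, {α,β,γ}, {α,β,δ}, {α,γ,δ}, {β,γ,δ}, X } (|σ(𝒜)| = 16).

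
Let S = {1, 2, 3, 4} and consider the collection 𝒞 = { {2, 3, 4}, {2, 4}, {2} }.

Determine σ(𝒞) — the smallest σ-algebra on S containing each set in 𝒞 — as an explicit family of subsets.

Start: 𝒞 ∪ {∅, S} = { {}, {2}, {2, 4}, {2, 3, 4}, S }.
Step 1. New:
  {1}  = complement {2, 3, 4}
  {1, 3}  = complement {2, 4}
  {1, 3, 4}  = complement {2}
  |family| = 8
Step 2 adds 3:
  {1, 2}  = {2} ∪ {1}
  {1, 2, 3}  = {2} ∪ {1, 3}
  {1, 2, 4}  = {2, 4} ∪ {1}
  |family| = 11
Step 3: +3 →
  {3}  = complement {1, 2, 4}
  {4}  = complement {1, 2, 3}
  {3, 4}  = complement {1, 2}
  |family| = 14
Step 4 adds 2:
  {1, 4}  = {4} ∪ {1}
  {2, 3}  = {3} ∪ {2}
  |family| = 16
Step 5: stable.

|σ(𝒞)| = 16.  σ(𝒞) = { {}, {1}, {2}, {3}, {4}, {1, 2}, {1, 3}, {1, 4}, {2, 3}, {2, 4}, {3, 4}, {1, 2, 3}, {1, 2, 4}, {1, 3, 4}, {2, 3, 4}, S }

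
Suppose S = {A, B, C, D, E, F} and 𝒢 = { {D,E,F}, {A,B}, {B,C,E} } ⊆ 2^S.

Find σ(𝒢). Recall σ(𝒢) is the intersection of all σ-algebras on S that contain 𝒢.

Seed the family with 𝒢 together with ∅ and S: { {}, {A,B}, {B,C,E}, {D,E,F}, S }.
Iteration 1 adds 6:
  {A,B,C}  = S∖{D,E,F}
  {A,D,F}  = S∖{B,C,E}
  {A,B,C,E}  = {B,C,E} ∪ {A,B}
  {C,D,E,F}  = S∖{A,B}
  {A,B,D,E,F}  = {A,B} ∪ {D,E,F}
  {B,C,D,E,F}  = {B,C,E} ∪ {D,E,F}
  [11 total]
Iteration 2: +7 →
  {A}  = S∖{B,C,D,E,F}
  {C}  = S∖{A,B,D,E,F}
  {D,F}  = S∖{A,B,C,E}
  {A,B,D,F}  = {A,B} ∪ {A,D,F}
  {A,D,E,F}  = {A,D,F} ∪ {D,E,F}
  {A,B,C,D,F}  = {A,B,C} ∪ {A,D,F}
  {A,C,D,E,F}  = {C,D,E,F} ∪ {A,D,F}
  [18 total]
Iteration 3. New:
  {B}  = S∖{A,C,D,E,F}
  {E}  = S∖{A,B,C,D,F}
  {A,C}  = {C} ∪ {A}
  {B,C}  = S∖{A,D,E,F}
  {C,E}  = S∖{A,B,D,F}
  {C,D,F}  = {C} ∪ {D,F}
  {A,C,D,F}  = {C} ∪ {A,D,F}
  [25 total]
Iteration 4: +7 →
  {A,E}  = {E} ∪ {A}
  {B,E}  = S∖{A,C,D,F}
  {A,B,E}  = S∖{C,D,F}
  {A,C,E}  = {E} ∪ {A,C}
  {B,D,F}  = {B} ∪ {D,F}
  {B,C,D,F}  = {B} ∪ {C,D,F}
  {B,D,E,F}  = S∖{A,C}
  [32 total]
Iteration 5: stable.

σ(𝒢) = { {}, {A}, {B}, {C}, {E}, {A,B}, {A,C}, {A,E}, {B,C}, {B,E}, {C,E}, {D,F}, {A,B,C}, {A,B,E}, {A,C,E}, {A,D,F}, {B,C,E}, {B,D,F}, {C,D,F}, {D,E,F}, {A,B,C,E}, {A,B,D,F}, {A,C,D,F}, {A,D,E,F}, {B,C,D,F}, {B,D,E,F}, {C,D,E,F}, {A,B,C,D,F}, {A,B,D,E,F}, {A,C,D,E,F}, {B,C,D,E,F}, S }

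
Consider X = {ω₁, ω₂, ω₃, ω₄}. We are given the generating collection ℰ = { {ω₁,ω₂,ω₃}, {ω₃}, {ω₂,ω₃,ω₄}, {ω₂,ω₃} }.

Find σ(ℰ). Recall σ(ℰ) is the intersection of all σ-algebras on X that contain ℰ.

Begin from { {}, {ω₃}, {ω₂,ω₃}, {ω₁,ω₂,ω₃}, {ω₂,ω₃,ω₄}, X } (that is, ℰ plus ∅ and X).
Step 1: 4 new —
  {ω₁}  = complement {ω₂,ω₃,ω₄}
  {ω₄}  = complement {ω₁,ω₂,ω₃}
  {ω₁,ω₄}  = complement {ω₂,ω₃}
  {ω₁,ω₂,ω₄}  = complement {ω₃}
  |family| = 10
Step 2. New:
  {ω₁,ω₃}  = {ω₃} ∪ {ω₁}
  {ω₃,ω₄}  = {ω₃} ∪ {ω₄}
  {ω₁,ω₃,ω₄}  = {ω₃} ∪ {ω₁,ω₄}
  |family| = 13
Step 3 adds 3:
  {ω₂}  = complement {ω₁,ω₃,ω₄}
  {ω₁,ω₂}  = complement {ω₃,ω₄}
  {ω₂,ω₄}  = complement {ω₁,ω₃}
  |family| = 16
Step 4: stable.

Hence σ(ℰ) has 16 members: { {}, {ω₁}, {ω₂}, {ω₃}, {ω₄}, {ω₁,ω₂}, {ω₁,ω₃}, {ω₁,ω₄}, {ω₂,ω₃}, {ω₂,ω₄}, {ω₃,ω₄}, {ω₁,ω₂,ω₃}, {ω₁,ω₂,ω₄}, {ω₁,ω₃,ω₄}, {ω₂,ω₃,ω₄}, X }.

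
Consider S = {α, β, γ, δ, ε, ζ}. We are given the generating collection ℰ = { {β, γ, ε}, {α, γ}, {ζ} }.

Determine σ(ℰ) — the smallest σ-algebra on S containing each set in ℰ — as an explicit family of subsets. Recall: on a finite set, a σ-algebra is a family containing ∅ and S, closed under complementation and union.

Seed the family with ℰ together with ∅ and S: { {}, {ζ}, {α, γ}, {β, γ, ε}, S }.
Round 1 (6 new):
  {α, γ, ζ}  = {α, γ} ∪ {ζ}
  {α, δ, ζ}  = ᶜ of {β, γ, ε}
  {α, β, γ, ε}  = {β, γ, ε} ∪ {α, γ}
  {β, γ, ε, ζ}  = {β, γ, ε} ∪ {ζ}
  {β, δ, ε, ζ}  = ᶜ of {α, γ}
  {α, β, γ, δ, ε}  = ᶜ of {ζ}
  (now 11)
Round 2: 7 new —
  {α, δ}  = ᶜ of {β, γ, ε, ζ}
  {δ, ζ}  = ᶜ of {α, β, γ, ε}
  {β, δ, ε}  = ᶜ of {α, γ, ζ}
  {α, γ, δ, ζ}  = {α, γ, ζ} ∪ {α, δ, ζ}
  {α, β, γ, ε, ζ}  = {α, γ, ζ} ∪ {β, γ, ε}
  {α, β, δ, ε, ζ}  = {α, δ, ζ} ∪ {β, δ, ε, ζ}
  {β, γ, δ, ε, ζ}  = {β, γ, ε} ∪ {β, δ, ε, ζ}
  (now 18)
Round 3: 7 new —
  {α}  = ᶜ of {β, γ, δ, ε, ζ}
  {γ}  = ᶜ of {α, β, δ, ε, ζ}
  {δ}  = ᶜ of {α, β, γ, ε, ζ}
  {β, ε}  = ᶜ of {α, γ, δ, ζ}
  {α, γ, δ}  = {α, δ} ∪ {α, γ}
  {α, β, δ, ε}  = {α, δ} ∪ {β, δ, ε}
  {β, γ, δ, ε}  = {β, γ, ε} ∪ {β, δ, ε}
  (now 25)
Round 4: 6 new —
  {α, ζ}  = ᶜ of {β, γ, δ, ε}
  {γ, δ}  = {γ} ∪ {δ}
  {γ, ζ}  = ᶜ of {α, β, δ, ε}
  {α, β, ε}  = {β, ε} ∪ {α}
  {β, ε, ζ}  = ᶜ of {α, γ, δ}
  {γ, δ, ζ}  = {γ} ∪ {δ, ζ}
  (now 31)
Round 5 adds 1:
  {α, β, ε, ζ}  = ᶜ of {γ, δ}
  (now 32)
Round 6: closed — nothing new.

Therefore σ(ℰ) = { {}, {α}, {γ}, {δ}, {ζ}, {α, γ}, {α, δ}, {α, ζ}, {β, ε}, {γ, δ}, {γ, ζ}, {δ, ζ}, {α, β, ε}, {α, γ, δ}, {α, γ, ζ}, {α, δ, ζ}, {β, γ, ε}, {β, δ, ε}, {β, ε, ζ}, {γ, δ, ζ}, {α, β, γ, ε}, {α, β, δ, ε}, {α, β, ε, ζ}, {α, γ, δ, ζ}, {β, γ, δ, ε}, {β, γ, ε, ζ}, {β, δ, ε, ζ}, {α, β, γ, δ, ε}, {α, β, γ, ε, ζ}, {α, β, δ, ε, ζ}, {β, γ, δ, ε, ζ}, S } (|σ(ℰ)| = 32).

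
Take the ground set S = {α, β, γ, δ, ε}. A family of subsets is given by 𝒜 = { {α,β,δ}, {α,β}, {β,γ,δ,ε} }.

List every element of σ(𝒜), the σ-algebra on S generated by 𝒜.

σ(𝒜) = { {}, {α}, {β}, {δ}, {α,β}, {α,δ}, {β,δ}, {γ,ε}, {α,β,δ}, {α,γ,ε}, {β,γ,ε}, {γ,δ,ε}, {α,β,γ,ε}, {α,γ,δ,ε}, {β,γ,δ,ε}, S }

Check:
Seed the family with 𝒜 together with ∅ and S: { {}, {α,β}, {α,β,δ}, {β,γ,δ,ε}, S }.
Round 1 (3 new):
  {α}  = {β,γ,δ,ε}ᶜ
  {γ,ε}  = {α,β,δ}ᶜ
  {γ,δ,ε}  = {α,β}ᶜ
  (now 8)
Round 2. New:
  {α,γ,ε}  = {γ,ε} ∪ {α}
  {α,β,γ,ε}  = {γ,ε} ∪ {α,β}
  {α,γ,δ,ε}  = {γ,δ,ε} ∪ {α}
  (now 11)
Round 3. New:
  {β}  = {α,γ,δ,ε}ᶜ
  {δ}  = {α,β,γ,ε}ᶜ
  {β,δ}  = {α,γ,ε}ᶜ
  (now 14)
Round 4: +2 →
  {α,δ}  = {δ} ∪ {α}
  {β,γ,ε}  = {γ,ε} ∪ {β}
  (now 16)
After Round 5 the family is unchanged; done.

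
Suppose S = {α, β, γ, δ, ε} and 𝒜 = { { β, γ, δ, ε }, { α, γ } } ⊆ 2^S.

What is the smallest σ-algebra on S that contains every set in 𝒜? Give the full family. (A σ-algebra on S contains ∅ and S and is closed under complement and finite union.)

σ(𝒜) = { {}, { α }, { γ }, { α, γ }, { β, δ, ε }, { α, β, δ, ε }, { β, γ, δ, ε }, S }

Derivation:
Take S₀ = 𝒜 ∪ {∅, S} = { {}, { α, γ }, { β, γ, δ, ε }, S }.
Iteration 1. New:
  { α }  = ᶜ of { β, γ, δ, ε }
  { β, δ, ε }  = ᶜ of { α, γ }
  |family| = 6
Iteration 2: +1 →
  { α, β, δ, ε }  = { β, δ, ε } ∪ { α }
  |family| = 7
Iteration 3: 1 new —
  { γ }  = ᶜ of { α, β, δ, ε }
  |family| = 8
Iteration 4: closed — nothing new.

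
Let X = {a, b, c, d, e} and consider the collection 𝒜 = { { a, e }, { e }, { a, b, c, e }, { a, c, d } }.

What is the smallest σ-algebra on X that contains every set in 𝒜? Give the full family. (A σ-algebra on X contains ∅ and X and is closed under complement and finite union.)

σ(𝒜) = { {  }, { a }, { b }, { c }, { d }, { e }, { a, b }, { a, c }, { a, d }, { a, e }, { b, c }, { b, d }, { b, e }, { c, d }, { c, e }, { d, e }, { a, b, c }, { a, b, d }, { a, b, e }, { a, c, d }, { a, c, e }, { a, d, e }, { b, c, d }, { b, c, e }, { b, d, e }, { c, d, e }, { a, b, c, d }, { a, b, c, e }, { a, b, d, e }, { a, c, d, e }, { b, c, d, e }, X }

Check:
Start: 𝒜 ∪ {∅, X} = { {  }, { e }, { a, e }, { a, c, d }, { a, b, c, e }, X }.
Round 1. New:
  { d }  = { a, b, c, e }ᶜ
  { b, e }  = { a, c, d }ᶜ
  { b, c, d }  = { a, e }ᶜ
  { a, b, c, d }  = { e }ᶜ
  { a, c, d, e }  = { a, c, d } ∪ { a, e }
  |family| = 11
Round 2: 6 new —
  { b }  = { a, c, d, e }ᶜ
  { d, e }  = { e } ∪ { d }
  { a, b, e }  = { b, e } ∪ { a, e }
  { a, d, e }  = { a, e } ∪ { d }
  { b, d, e }  = { b, e } ∪ { d }
  { b, c, d, e }  = { b, e } ∪ { b, c, d }
  |family| = 17
Round 3 (7 new):
  { a }  = { b, c, d, e }ᶜ
  { a, c }  = { b, d, e }ᶜ
  { b, c }  = { a, d, e }ᶜ
  { b, d }  = { d } ∪ { b }
  { c, d }  = { a, b, e }ᶜ
  { a, b, c }  = { d, e }ᶜ
  { a, b, d, e }  = { d, e } ∪ { a, b, e }
  |family| = 24
Round 4: 7 new —
  { c }  = { a, b, d, e }ᶜ
  { a, b }  = { b } ∪ { a }
  { a, d }  = { d } ∪ { a }
  { a, b, d }  = { b, d } ∪ { a }
  { a, c, e }  = { b, d }ᶜ
  { b, c, e }  = { b, e } ∪ { b, c }
  { c, d, e }  = { c, d } ∪ { e }
  |family| = 31
Round 5: +1 →
  { c, e }  = { a, b, d }ᶜ
  |family| = 32
Round 6: already closed under ᶜ and ∪.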